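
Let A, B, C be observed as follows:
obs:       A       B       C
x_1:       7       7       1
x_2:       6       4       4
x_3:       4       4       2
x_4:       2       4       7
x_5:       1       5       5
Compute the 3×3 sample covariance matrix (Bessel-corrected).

Step 1 — column means:
  mean(A) = (7 + 6 + 4 + 2 + 1) / 5 = 20/5 = 4
  mean(B) = (7 + 4 + 4 + 4 + 5) / 5 = 24/5 = 4.8
  mean(C) = (1 + 4 + 2 + 7 + 5) / 5 = 19/5 = 3.8

Step 2 — sample covariance S[i,j] = (1/(n-1)) · Σ_k (x_{k,i} - mean_i) · (x_{k,j} - mean_j), with n-1 = 4.
  S[A,A] = ((3)·(3) + (2)·(2) + (0)·(0) + (-2)·(-2) + (-3)·(-3)) / 4 = 26/4 = 6.5
  S[A,B] = ((3)·(2.2) + (2)·(-0.8) + (0)·(-0.8) + (-2)·(-0.8) + (-3)·(0.2)) / 4 = 6/4 = 1.5
  S[A,C] = ((3)·(-2.8) + (2)·(0.2) + (0)·(-1.8) + (-2)·(3.2) + (-3)·(1.2)) / 4 = -18/4 = -4.5
  S[B,B] = ((2.2)·(2.2) + (-0.8)·(-0.8) + (-0.8)·(-0.8) + (-0.8)·(-0.8) + (0.2)·(0.2)) / 4 = 6.8/4 = 1.7
  S[B,C] = ((2.2)·(-2.8) + (-0.8)·(0.2) + (-0.8)·(-1.8) + (-0.8)·(3.2) + (0.2)·(1.2)) / 4 = -7.2/4 = -1.8
  S[C,C] = ((-2.8)·(-2.8) + (0.2)·(0.2) + (-1.8)·(-1.8) + (3.2)·(3.2) + (1.2)·(1.2)) / 4 = 22.8/4 = 5.7

S is symmetric (S[j,i] = S[i,j]). Assembling:

S = [[6.5, 1.5, -4.5],
 [1.5, 1.7, -1.8],
 [-4.5, -1.8, 5.7]]


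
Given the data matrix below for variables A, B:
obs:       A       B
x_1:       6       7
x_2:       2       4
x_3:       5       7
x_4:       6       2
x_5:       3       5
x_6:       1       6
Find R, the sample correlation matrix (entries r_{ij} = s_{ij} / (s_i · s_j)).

Step 1 — column means:
  mean(A) = (6 + 2 + 5 + 6 + 3 + 1) / 6 = 23/6 = 3.8333
  mean(B) = (7 + 4 + 7 + 2 + 5 + 6) / 6 = 31/6 = 5.1667

Step 2 — sample variances and covariances s[i,j] = (1/(n-1)) · Σ_k (x_{k,i} - mean_i) · (x_{k,j} - mean_j), with n-1 = 5:
  s[A,A] = ((2.1667)·(2.1667) + (-1.8333)·(-1.8333) + (1.1667)·(1.1667) + (2.1667)·(2.1667) + (-0.8333)·(-0.8333) + (-2.8333)·(-2.8333)) / 5 = 22.8333/5 = 4.5667
  s[A,B] = ((2.1667)·(1.8333) + (-1.8333)·(-1.1667) + (1.1667)·(1.8333) + (2.1667)·(-3.1667) + (-0.8333)·(-0.1667) + (-2.8333)·(0.8333)) / 5 = -0.8333/5 = -0.1667
  s[B,B] = ((1.8333)·(1.8333) + (-1.1667)·(-1.1667) + (1.8333)·(1.8333) + (-3.1667)·(-3.1667) + (-0.1667)·(-0.1667) + (0.8333)·(0.8333)) / 5 = 18.8333/5 = 3.7667
  Sample standard deviations s_i = √(s[i,i]):
  s(A) = √(4.5667) = 2.137
  s(B) = √(3.7667) = 1.9408

Step 3 — r_{ij} = s_{ij} / (s_i · s_j):
  r[A,A] = 1 (diagonal).
  r[A,B] = -0.1667 / (2.137 · 1.9408) = -0.1667 / 4.1474 = -0.0402
  r[B,B] = 1 (diagonal).

R is symmetric with unit diagonal. Assembling:

R = [[1, -0.0402],
 [-0.0402, 1]]


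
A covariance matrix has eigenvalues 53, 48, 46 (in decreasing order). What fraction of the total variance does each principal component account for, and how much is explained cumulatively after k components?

Step 1 — total variance = trace(Sigma) = Σ λ_i = 53 + 48 + 46 = 147.

Step 2 — fraction explained by component i = λ_i / Σ λ:
  PC1: 53/147 = 0.3605
  PC2: 48/147 = 0.3265
  PC3: 46/147 = 0.3129

Step 3 — cumulative fraction after k components = (λ_1 + ... + λ_k) / Σ λ:
  k = 1: 53/147 = 0.3605
  k = 2: (53 + 48)/147 = 101/147 = 0.6871
  k = 3: (53 + 48 + 46)/147 = 147/147 = 1

Summary (fraction, with percent):

explained: PC1 0.3605 (36.05%), PC2 0.3265 (32.65%), PC3 0.3129 (31.29%);  cumulative: 0.3605, 0.6871, 1


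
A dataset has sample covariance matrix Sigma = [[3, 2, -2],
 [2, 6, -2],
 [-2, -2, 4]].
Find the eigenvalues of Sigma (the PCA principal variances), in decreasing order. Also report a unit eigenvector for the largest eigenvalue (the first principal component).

Step 1 — characteristic polynomial p(λ) = det(λI - Sigma) = λ³ - tr·λ² + c_1·λ - det, where tr = trace, c_1 = sum of the principal 2×2 minors, det = det(Sigma):
  tr = 3 + 6 + 4 = 13,
  c_1 = (3·6 - (2)²) + (3·4 - (-2)²) + (6·4 - (-2)²) = 14 + 8 + 20 = 42,
  det = 3·(6·4 - (-2)²) - (2)·((2)·4 - (-2)·(-2)) + (-2)·((2)·(-2) - 6·(-2)) = 3·(20) - (2)·(4) + (-2)·(8) = 36.
  So p(λ) = λ³ - 13λ² + 42λ - 36.
Step 2 — look for an integer root (rational root theorem: any rational root is an integer divisor of 36). Testing λ = 3:
  p(3) = 27 - 117 + 126 - 36 = 0  ✓
  Dividing out (λ - 3): p(λ) = (λ - 3)(λ² - 10λ + 12).
Step 3 — remaining eigenvalues from the quadratic λ² - 10λ + 12 = 0:
  Δ = 10² - 4·12 = 100 - 48 = 52,  λ = (10 ± √52)/2 = (10 ± 7.2111)/2 ≈ 8.6056 or 1.3944.
  Sorted: λ_1 = 8.6056,  λ_2 = 3,  λ_3 = 1.3944  (check: sum = 13 = tr ✓).

Step 4 — unit eigenvector for λ_1 ≈ 8.6056: v spans the null space of (Sigma - λ_1 I), whose rows are
  r_1 = (-5.6056, 2, -2),  r_2 = (2, -2.6056, -2),  r_3 = (-2, -2, -4.6056).
  v is orthogonal to every row, so take v ∝ r_1 × r_2 = ((2)·(-2) - (-2)·(-2.6056), (-2)·(2) - (-5.6056)·(-2), (-5.6056)·(-2.6056) - (2)·(2)) ≈ (-9.2111, -15.2111, 10.6056).
  Rescale (multiply by -1 so the first nonzero entry is positive): u = (9.2111, 15.2111, -10.6056).
  ||u|| = √((9.2111)² + (15.2111)² + (-10.6056)²) = √(428.6998) ≈ 20.7051,  v_1 = u/||u|| ≈ (0.4449, 0.7347, -0.5122) (||v_1|| = 1).

λ_1 = 8.6056,  λ_2 = 3,  λ_3 = 1.3944;  v_1 ≈ (0.4449, 0.7347, -0.5122)


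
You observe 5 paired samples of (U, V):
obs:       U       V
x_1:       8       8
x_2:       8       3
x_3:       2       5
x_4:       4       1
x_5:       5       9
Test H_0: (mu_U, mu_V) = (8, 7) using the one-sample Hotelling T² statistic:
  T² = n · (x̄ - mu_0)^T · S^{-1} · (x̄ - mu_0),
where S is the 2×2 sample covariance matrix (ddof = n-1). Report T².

Step 1 — sample mean vector:
  mean(U) = (8 + 8 + 2 + 4 + 5) / 5 = 27/5 = 5.4
  mean(V) = (8 + 3 + 5 + 1 + 9) / 5 = 26/5 = 5.2
  x̄ = (5.4, 5.2),  deviation x̄ - mu_0 = (5.4, 5.2) - (8, 7) = (-2.6, -1.8).

Step 2 — sample covariance matrix, S[i,j] = (1/(n-1)) · Σ_k (x_{k,i} - mean_i) · (x_{k,j} - mean_j), divisor n-1 = 4:
  S[U,U] = ((2.6)·(2.6) + (2.6)·(2.6) + (-3.4)·(-3.4) + (-1.4)·(-1.4) + (-0.4)·(-0.4)) / 4 = 27.2/4 = 6.8
  S[U,V] = ((2.6)·(2.8) + (2.6)·(-2.2) + (-3.4)·(-0.2) + (-1.4)·(-4.2) + (-0.4)·(3.8)) / 4 = 6.6/4 = 1.65
  S[V,V] = ((2.8)·(2.8) + (-2.2)·(-2.2) + (-0.2)·(-0.2) + (-4.2)·(-4.2) + (3.8)·(3.8)) / 4 = 44.8/4 = 11.2
  S = [[6.8, 1.65],
 [1.65, 11.2]].

Step 3 — invert S. det(S) = 6.8·11.2 - (1.65)² = 73.4375.
  S^{-1} = (1/det) · [[d, -b], [-b, a]] = [[0.1525, -0.0225],
 [-0.0225, 0.0926]].

Step 4 — quadratic form (x̄ - mu_0)^T · S^{-1} · (x̄ - mu_0):
  S^{-1} · (x̄ - mu_0) = (-0.3561, -0.1083),
  (x̄ - mu_0)^T · [...] = (-2.6)·(-0.3561) + (-1.8)·(-0.1083) = 1.1207.

Step 5 — scale by n: T² = 5 · 1.1207 = 5.6034.

T² ≈ 5.6034


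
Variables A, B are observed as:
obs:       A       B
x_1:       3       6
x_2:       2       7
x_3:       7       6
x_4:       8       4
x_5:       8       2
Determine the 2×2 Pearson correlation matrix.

Step 1 — column means:
  mean(A) = (3 + 2 + 7 + 8 + 8) / 5 = 28/5 = 5.6
  mean(B) = (6 + 7 + 6 + 4 + 2) / 5 = 25/5 = 5

Step 2 — sample variances and covariances s[i,j] = (1/(n-1)) · Σ_k (x_{k,i} - mean_i) · (x_{k,j} - mean_j), with n-1 = 4:
  s[A,A] = ((-2.6)·(-2.6) + (-3.6)·(-3.6) + (1.4)·(1.4) + (2.4)·(2.4) + (2.4)·(2.4)) / 4 = 33.2/4 = 8.3
  s[A,B] = ((-2.6)·(1) + (-3.6)·(2) + (1.4)·(1) + (2.4)·(-1) + (2.4)·(-3)) / 4 = -18/4 = -4.5
  s[B,B] = ((1)·(1) + (2)·(2) + (1)·(1) + (-1)·(-1) + (-3)·(-3)) / 4 = 16/4 = 4
  Sample standard deviations s_i = √(s[i,i]):
  s(A) = √(8.3) = 2.881
  s(B) = √(4) = 2

Step 3 — r_{ij} = s_{ij} / (s_i · s_j):
  r[A,A] = 1 (diagonal).
  r[A,B] = -4.5 / (2.881 · 2) = -4.5 / 5.7619 = -0.781
  r[B,B] = 1 (diagonal).

R is symmetric with unit diagonal. Assembling:

R = [[1, -0.781],
 [-0.781, 1]]


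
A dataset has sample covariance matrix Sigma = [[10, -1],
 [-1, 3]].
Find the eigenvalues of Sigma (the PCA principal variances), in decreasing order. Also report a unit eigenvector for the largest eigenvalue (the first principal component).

Step 1 — characteristic polynomial of 2×2 Sigma:
  det(Sigma - λI) = λ² - trace · λ + det = 0.
  trace = 10 + 3 = 13, det = 10·3 - (-1)² = 29.
Step 2 — discriminant:
  Δ = trace² - 4·det = 169 - 116 = 53.
Step 3 — eigenvalues:
  λ = (trace ± √Δ)/2 = (13 ± 7.2801)/2,
  λ_1 = 10.1401,  λ_2 = 2.8599.

Step 4 — unit eigenvector for λ_1: solve (Sigma - λ_1 I)v = 0. First row:
  (10 - 10.1401)·v_x + (-1)·v_y = 0, i.e. (-0.1401)·v_x + (-1)·v_y = 0,
  so v ∝ (b, λ_1 - a) = (-1, 0.1401); multiply by -1 so the first entry is positive: u = (1, -0.1401).
  ||u|| = √((1)² + (-0.1401)²) = √(1.0196) ≈ 1.0098,
  v_1 = u/||u|| ≈ (0.9903, -0.1387) (||v_1|| = 1).

λ_1 = 10.1401,  λ_2 = 2.8599;  v_1 ≈ (0.9903, -0.1387)


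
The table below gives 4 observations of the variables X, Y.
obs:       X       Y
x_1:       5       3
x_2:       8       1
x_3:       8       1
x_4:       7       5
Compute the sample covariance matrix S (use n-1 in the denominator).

Step 1 — column means:
  mean(X) = (5 + 8 + 8 + 7) / 4 = 28/4 = 7
  mean(Y) = (3 + 1 + 1 + 5) / 4 = 10/4 = 2.5

Step 2 — sample covariance S[i,j] = (1/(n-1)) · Σ_k (x_{k,i} - mean_i) · (x_{k,j} - mean_j), with n-1 = 3.
  S[X,X] = ((-2)·(-2) + (1)·(1) + (1)·(1) + (0)·(0)) / 3 = 6/3 = 2
  S[X,Y] = ((-2)·(0.5) + (1)·(-1.5) + (1)·(-1.5) + (0)·(2.5)) / 3 = -4/3 = -1.3333
  S[Y,Y] = ((0.5)·(0.5) + (-1.5)·(-1.5) + (-1.5)·(-1.5) + (2.5)·(2.5)) / 3 = 11/3 = 3.6667

S is symmetric (S[j,i] = S[i,j]). Assembling:

S = [[2, -1.3333],
 [-1.3333, 3.6667]]


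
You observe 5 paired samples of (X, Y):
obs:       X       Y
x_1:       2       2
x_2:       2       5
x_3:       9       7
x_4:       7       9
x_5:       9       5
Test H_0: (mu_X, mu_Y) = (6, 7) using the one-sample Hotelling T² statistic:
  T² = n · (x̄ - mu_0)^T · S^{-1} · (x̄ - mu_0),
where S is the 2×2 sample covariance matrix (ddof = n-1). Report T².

Step 1 — sample mean vector:
  mean(X) = (2 + 2 + 9 + 7 + 9) / 5 = 29/5 = 5.8
  mean(Y) = (2 + 5 + 7 + 9 + 5) / 5 = 28/5 = 5.6
  x̄ = (5.8, 5.6),  deviation x̄ - mu_0 = (5.8, 5.6) - (6, 7) = (-0.2, -1.4).

Step 2 — sample covariance matrix, S[i,j] = (1/(n-1)) · Σ_k (x_{k,i} - mean_i) · (x_{k,j} - mean_j), divisor n-1 = 4:
  S[X,X] = ((-3.8)·(-3.8) + (-3.8)·(-3.8) + (3.2)·(3.2) + (1.2)·(1.2) + (3.2)·(3.2)) / 4 = 50.8/4 = 12.7
  S[X,Y] = ((-3.8)·(-3.6) + (-3.8)·(-0.6) + (3.2)·(1.4) + (1.2)·(3.4) + (3.2)·(-0.6)) / 4 = 22.6/4 = 5.65
  S[Y,Y] = ((-3.6)·(-3.6) + (-0.6)·(-0.6) + (1.4)·(1.4) + (3.4)·(3.4) + (-0.6)·(-0.6)) / 4 = 27.2/4 = 6.8
  S = [[12.7, 5.65],
 [5.65, 6.8]].

Step 3 — invert S. det(S) = 12.7·6.8 - (5.65)² = 54.4375.
  S^{-1} = (1/det) · [[d, -b], [-b, a]] = [[0.1249, -0.1038],
 [-0.1038, 0.2333]].

Step 4 — quadratic form (x̄ - mu_0)^T · S^{-1} · (x̄ - mu_0):
  S^{-1} · (x̄ - mu_0) = (0.1203, -0.3059),
  (x̄ - mu_0)^T · [...] = (-0.2)·(0.1203) + (-1.4)·(-0.3059) = 0.4041.

Step 5 — scale by n: T² = 5 · 0.4041 = 2.0207.

T² ≈ 2.0207


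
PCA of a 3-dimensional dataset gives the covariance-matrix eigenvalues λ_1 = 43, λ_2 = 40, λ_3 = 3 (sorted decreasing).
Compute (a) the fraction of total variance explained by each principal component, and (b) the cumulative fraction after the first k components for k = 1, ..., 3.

Step 1 — total variance = trace(Sigma) = Σ λ_i = 43 + 40 + 3 = 86.

Step 2 — fraction explained by component i = λ_i / Σ λ:
  PC1: 43/86 = 0.5
  PC2: 40/86 = 0.4651
  PC3: 3/86 = 0.0349

Step 3 — cumulative fraction after k components = (λ_1 + ... + λ_k) / Σ λ:
  k = 1: 43/86 = 0.5
  k = 2: (43 + 40)/86 = 83/86 = 0.9651
  k = 3: (43 + 40 + 3)/86 = 86/86 = 1

Summary (fraction, with percent):

explained: PC1 0.5 (50%), PC2 0.4651 (46.51%), PC3 0.0349 (3.49%);  cumulative: 0.5, 0.9651, 1


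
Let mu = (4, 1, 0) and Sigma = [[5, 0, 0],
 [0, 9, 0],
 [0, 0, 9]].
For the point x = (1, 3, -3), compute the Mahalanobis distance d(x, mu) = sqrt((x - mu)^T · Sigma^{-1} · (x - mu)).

Step 1 — centre the observation: (x - mu) = (-3, 2, -3).

Step 2 — invert Sigma (cofactor / det for 3×3, or solve directly):
  Sigma^{-1} = [[0.2, 0, 0],
 [0, 0.1111, 0],
 [0, 0, 0.1111]].

Step 3 — form the quadratic (x - mu)^T · Sigma^{-1} · (x - mu):
  Sigma^{-1} · (x - mu) = (-0.6, 0.2222, -0.3333).
  (x - mu)^T · [Sigma^{-1} · (x - mu)] = (-3)·(-0.6) + (2)·(0.2222) + (-3)·(-0.3333) = 3.2444.

Step 4 — take square root: d = √(3.2444) ≈ 1.8012.

d(x, mu) = √(3.2444) ≈ 1.8012


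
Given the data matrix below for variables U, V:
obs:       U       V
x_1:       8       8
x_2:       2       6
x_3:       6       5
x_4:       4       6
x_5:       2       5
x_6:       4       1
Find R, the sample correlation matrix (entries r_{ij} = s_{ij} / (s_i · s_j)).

Step 1 — column means:
  mean(U) = (8 + 2 + 6 + 4 + 2 + 4) / 6 = 26/6 = 4.3333
  mean(V) = (8 + 6 + 5 + 6 + 5 + 1) / 6 = 31/6 = 5.1667

Step 2 — sample variances and covariances s[i,j] = (1/(n-1)) · Σ_k (x_{k,i} - mean_i) · (x_{k,j} - mean_j), with n-1 = 5:
  s[U,U] = ((3.6667)·(3.6667) + (-2.3333)·(-2.3333) + (1.6667)·(1.6667) + (-0.3333)·(-0.3333) + (-2.3333)·(-2.3333) + (-0.3333)·(-0.3333)) / 5 = 27.3333/5 = 5.4667
  s[U,V] = ((3.6667)·(2.8333) + (-2.3333)·(0.8333) + (1.6667)·(-0.1667) + (-0.3333)·(0.8333) + (-2.3333)·(-0.1667) + (-0.3333)·(-4.1667)) / 5 = 9.6667/5 = 1.9333
  s[V,V] = ((2.8333)·(2.8333) + (0.8333)·(0.8333) + (-0.1667)·(-0.1667) + (0.8333)·(0.8333) + (-0.1667)·(-0.1667) + (-4.1667)·(-4.1667)) / 5 = 26.8333/5 = 5.3667
  Sample standard deviations s_i = √(s[i,i]):
  s(U) = √(5.4667) = 2.3381
  s(V) = √(5.3667) = 2.3166

Step 3 — r_{ij} = s_{ij} / (s_i · s_j):
  r[U,U] = 1 (diagonal).
  r[U,V] = 1.9333 / (2.3381 · 2.3166) = 1.9333 / 5.4164 = 0.3569
  r[V,V] = 1 (diagonal).

R is symmetric with unit diagonal. Assembling:

R = [[1, 0.3569],
 [0.3569, 1]]


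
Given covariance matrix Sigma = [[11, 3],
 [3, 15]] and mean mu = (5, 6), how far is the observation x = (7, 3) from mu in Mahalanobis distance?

Step 1 — centre the observation: (x - mu) = (2, -3).

Step 2 — invert Sigma. det(Sigma) = 11·15 - (3)² = 156.
  Sigma^{-1} = (1/det) · [[d, -b], [-b, a]] = [[0.0962, -0.0192],
 [-0.0192, 0.0705]].

Step 3 — form the quadratic (x - mu)^T · Sigma^{-1} · (x - mu):
  Sigma^{-1} · (x - mu) = (0.25, -0.25).
  (x - mu)^T · [Sigma^{-1} · (x - mu)] = (2)·(0.25) + (-3)·(-0.25) = 1.25.

Step 4 — take square root: d = √(1.25) ≈ 1.118.

d(x, mu) = √(1.25) ≈ 1.118


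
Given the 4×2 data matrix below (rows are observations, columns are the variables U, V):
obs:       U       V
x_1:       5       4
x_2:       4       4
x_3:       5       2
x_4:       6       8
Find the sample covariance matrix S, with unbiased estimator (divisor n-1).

Step 1 — column means:
  mean(U) = (5 + 4 + 5 + 6) / 4 = 20/4 = 5
  mean(V) = (4 + 4 + 2 + 8) / 4 = 18/4 = 4.5

Step 2 — sample covariance S[i,j] = (1/(n-1)) · Σ_k (x_{k,i} - mean_i) · (x_{k,j} - mean_j), with n-1 = 3.
  S[U,U] = ((0)·(0) + (-1)·(-1) + (0)·(0) + (1)·(1)) / 3 = 2/3 = 0.6667
  S[U,V] = ((0)·(-0.5) + (-1)·(-0.5) + (0)·(-2.5) + (1)·(3.5)) / 3 = 4/3 = 1.3333
  S[V,V] = ((-0.5)·(-0.5) + (-0.5)·(-0.5) + (-2.5)·(-2.5) + (3.5)·(3.5)) / 3 = 19/3 = 6.3333

S is symmetric (S[j,i] = S[i,j]). Assembling:

S = [[0.6667, 1.3333],
 [1.3333, 6.3333]]


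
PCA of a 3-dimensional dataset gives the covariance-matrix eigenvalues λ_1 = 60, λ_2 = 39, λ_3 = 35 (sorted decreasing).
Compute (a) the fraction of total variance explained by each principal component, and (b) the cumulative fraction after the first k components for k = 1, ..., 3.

Step 1 — total variance = trace(Sigma) = Σ λ_i = 60 + 39 + 35 = 134.

Step 2 — fraction explained by component i = λ_i / Σ λ:
  PC1: 60/134 = 0.4478
  PC2: 39/134 = 0.291
  PC3: 35/134 = 0.2612

Step 3 — cumulative fraction after k components = (λ_1 + ... + λ_k) / Σ λ:
  k = 1: 60/134 = 0.4478
  k = 2: (60 + 39)/134 = 99/134 = 0.7388
  k = 3: (60 + 39 + 35)/134 = 134/134 = 1

Summary (fraction, with percent):

explained: PC1 0.4478 (44.78%), PC2 0.291 (29.1%), PC3 0.2612 (26.12%);  cumulative: 0.4478, 0.7388, 1


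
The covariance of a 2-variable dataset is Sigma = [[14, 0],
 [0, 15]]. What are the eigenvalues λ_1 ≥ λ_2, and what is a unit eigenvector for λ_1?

Step 1 — characteristic polynomial of 2×2 Sigma:
  det(Sigma - λI) = λ² - trace · λ + det = 0.
  trace = 14 + 15 = 29, det = 14·15 - (0)² = 210.
Step 2 — discriminant:
  Δ = trace² - 4·det = 841 - 840 = 1.
Step 3 — eigenvalues:
  λ = (trace ± √Δ)/2 = (29 ± 1)/2,
  λ_1 = 15,  λ_2 = 14.

Step 4 — unit eigenvector for λ_1: Sigma is diagonal, so its eigenvectors are the coordinate axes. λ_1 = 15 is the diagonal entry on the second coordinate axis, hence
  v_1 = (0, 1) (||v_1|| = 1).

λ_1 = 15,  λ_2 = 14;  v_1 ≈ (0, 1)


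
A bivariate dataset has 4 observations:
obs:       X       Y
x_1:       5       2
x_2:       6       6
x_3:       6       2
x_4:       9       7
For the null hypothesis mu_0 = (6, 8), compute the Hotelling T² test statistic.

Step 1 — sample mean vector:
  mean(X) = (5 + 6 + 6 + 9) / 4 = 26/4 = 6.5
  mean(Y) = (2 + 6 + 2 + 7) / 4 = 17/4 = 4.25
  x̄ = (6.5, 4.25),  deviation x̄ - mu_0 = (6.5, 4.25) - (6, 8) = (0.5, -3.75).

Step 2 — sample covariance matrix, S[i,j] = (1/(n-1)) · Σ_k (x_{k,i} - mean_i) · (x_{k,j} - mean_j), divisor n-1 = 3:
  S[X,X] = ((-1.5)·(-1.5) + (-0.5)·(-0.5) + (-0.5)·(-0.5) + (2.5)·(2.5)) / 3 = 9/3 = 3
  S[X,Y] = ((-1.5)·(-2.25) + (-0.5)·(1.75) + (-0.5)·(-2.25) + (2.5)·(2.75)) / 3 = 10.5/3 = 3.5
  S[Y,Y] = ((-2.25)·(-2.25) + (1.75)·(1.75) + (-2.25)·(-2.25) + (2.75)·(2.75)) / 3 = 20.75/3 = 6.9167
  S = [[3, 3.5],
 [3.5, 6.9167]].

Step 3 — invert S. det(S) = 3·6.9167 - (3.5)² = 8.5.
  S^{-1} = (1/det) · [[d, -b], [-b, a]] = [[0.8137, -0.4118],
 [-0.4118, 0.3529]].

Step 4 — quadratic form (x̄ - mu_0)^T · S^{-1} · (x̄ - mu_0):
  S^{-1} · (x̄ - mu_0) = (1.951, -1.5294),
  (x̄ - mu_0)^T · [...] = (0.5)·(1.951) + (-3.75)·(-1.5294) = 6.7108.

Step 5 — scale by n: T² = 4 · 6.7108 = 26.8431.

T² ≈ 26.8431


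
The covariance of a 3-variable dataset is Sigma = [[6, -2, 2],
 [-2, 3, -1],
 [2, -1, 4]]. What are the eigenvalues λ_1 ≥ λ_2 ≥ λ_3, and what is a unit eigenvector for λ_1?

Step 1 — characteristic polynomial p(λ) = det(λI - Sigma) = λ³ - tr·λ² + c_1·λ - det, where tr = trace, c_1 = sum of the principal 2×2 minors, det = det(Sigma):
  tr = 6 + 3 + 4 = 13,
  c_1 = (6·3 - (-2)²) + (6·4 - (2)²) + (3·4 - (-1)²) = 14 + 20 + 11 = 45,
  det = 6·(3·4 - (-1)²) - (-2)·((-2)·4 - (-1)·(2)) + (2)·((-2)·(-1) - 3·(2)) = 6·(11) - (-2)·(-6) + (2)·(-4) = 46.
  So p(λ) = λ³ - 13λ² + 45λ - 46.
Step 2 — look for an integer root (rational root theorem: any rational root is an integer divisor of 46). Testing λ = 2:
  p(2) = 8 - 52 + 90 - 46 = 0  ✓
  Dividing out (λ - 2): p(λ) = (λ - 2)(λ² - 11λ + 23).
Step 3 — remaining eigenvalues from the quadratic λ² - 11λ + 23 = 0:
  Δ = 11² - 4·23 = 121 - 92 = 29,  λ = (11 ± √29)/2 = (11 ± 5.3852)/2 ≈ 8.1926 or 2.8074.
  Sorted: λ_1 = 8.1926,  λ_2 = 2.8074,  λ_3 = 2  (check: sum = 13 = tr ✓).

Step 4 — unit eigenvector for λ_1 ≈ 8.1926: v spans the null space of (Sigma - λ_1 I), whose rows are
  r_1 = (-2.1926, -2, 2),  r_2 = (-2, -5.1926, -1),  r_3 = (2, -1, -4.1926).
  v is orthogonal to every row, so take v ∝ r_1 × r_2 = ((-2)·(-1) - (2)·(-5.1926), (2)·(-2) - (-2.1926)·(-1), (-2.1926)·(-5.1926) - (-2)·(-2)) ≈ (12.3852, -6.1926, 7.3852).
  Let u = (12.3852, -6.1926, 7.3852).
  ||u|| = √((12.3852)² + (-6.1926)² + (7.3852)²) = √(246.281) ≈ 15.6933,  v_1 = u/||u|| ≈ (0.7892, -0.3946, 0.4706) (||v_1|| = 1).

λ_1 = 8.1926,  λ_2 = 2.8074,  λ_3 = 2;  v_1 ≈ (0.7892, -0.3946, 0.4706)


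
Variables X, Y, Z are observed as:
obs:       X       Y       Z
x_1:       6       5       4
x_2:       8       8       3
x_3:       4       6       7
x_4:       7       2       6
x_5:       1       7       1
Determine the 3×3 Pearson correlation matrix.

Step 1 — column means:
  mean(X) = (6 + 8 + 4 + 7 + 1) / 5 = 26/5 = 5.2
  mean(Y) = (5 + 8 + 6 + 2 + 7) / 5 = 28/5 = 5.6
  mean(Z) = (4 + 3 + 7 + 6 + 1) / 5 = 21/5 = 4.2

Step 2 — sample variances and covariances s[i,j] = (1/(n-1)) · Σ_k (x_{k,i} - mean_i) · (x_{k,j} - mean_j), with n-1 = 4:
  s[X,X] = ((0.8)·(0.8) + (2.8)·(2.8) + (-1.2)·(-1.2) + (1.8)·(1.8) + (-4.2)·(-4.2)) / 4 = 30.8/4 = 7.7
  s[X,Y] = ((0.8)·(-0.6) + (2.8)·(2.4) + (-1.2)·(0.4) + (1.8)·(-3.6) + (-4.2)·(1.4)) / 4 = -6.6/4 = -1.65
  s[X,Z] = ((0.8)·(-0.2) + (2.8)·(-1.2) + (-1.2)·(2.8) + (1.8)·(1.8) + (-4.2)·(-3.2)) / 4 = 9.8/4 = 2.45
  s[Y,Y] = ((-0.6)·(-0.6) + (2.4)·(2.4) + (0.4)·(0.4) + (-3.6)·(-3.6) + (1.4)·(1.4)) / 4 = 21.2/4 = 5.3
  s[Y,Z] = ((-0.6)·(-0.2) + (2.4)·(-1.2) + (0.4)·(2.8) + (-3.6)·(1.8) + (1.4)·(-3.2)) / 4 = -12.6/4 = -3.15
  s[Z,Z] = ((-0.2)·(-0.2) + (-1.2)·(-1.2) + (2.8)·(2.8) + (1.8)·(1.8) + (-3.2)·(-3.2)) / 4 = 22.8/4 = 5.7
  Sample standard deviations s_i = √(s[i,i]):
  s(X) = √(7.7) = 2.7749
  s(Y) = √(5.3) = 2.3022
  s(Z) = √(5.7) = 2.3875

Step 3 — r_{ij} = s_{ij} / (s_i · s_j):
  r[X,X] = 1 (diagonal).
  r[X,Y] = -1.65 / (2.7749 · 2.3022) = -1.65 / 6.3883 = -0.2583
  r[X,Z] = 2.45 / (2.7749 · 2.3875) = 2.45 / 6.625 = 0.3698
  r[Y,Y] = 1 (diagonal).
  r[Y,Z] = -3.15 / (2.3022 · 2.3875) = -3.15 / 5.4964 = -0.5731
  r[Z,Z] = 1 (diagonal).

R is symmetric with unit diagonal. Assembling:

R = [[1, -0.2583, 0.3698],
 [-0.2583, 1, -0.5731],
 [0.3698, -0.5731, 1]]


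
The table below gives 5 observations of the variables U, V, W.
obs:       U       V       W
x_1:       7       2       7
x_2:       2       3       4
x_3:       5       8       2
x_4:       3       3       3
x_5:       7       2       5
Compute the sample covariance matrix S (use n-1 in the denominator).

Step 1 — column means:
  mean(U) = (7 + 2 + 5 + 3 + 7) / 5 = 24/5 = 4.8
  mean(V) = (2 + 3 + 8 + 3 + 2) / 5 = 18/5 = 3.6
  mean(W) = (7 + 4 + 2 + 3 + 5) / 5 = 21/5 = 4.2

Step 2 — sample covariance S[i,j] = (1/(n-1)) · Σ_k (x_{k,i} - mean_i) · (x_{k,j} - mean_j), with n-1 = 4.
  S[U,U] = ((2.2)·(2.2) + (-2.8)·(-2.8) + (0.2)·(0.2) + (-1.8)·(-1.8) + (2.2)·(2.2)) / 4 = 20.8/4 = 5.2
  S[U,V] = ((2.2)·(-1.6) + (-2.8)·(-0.6) + (0.2)·(4.4) + (-1.8)·(-0.6) + (2.2)·(-1.6)) / 4 = -3.4/4 = -0.85
  S[U,W] = ((2.2)·(2.8) + (-2.8)·(-0.2) + (0.2)·(-2.2) + (-1.8)·(-1.2) + (2.2)·(0.8)) / 4 = 10.2/4 = 2.55
  S[V,V] = ((-1.6)·(-1.6) + (-0.6)·(-0.6) + (4.4)·(4.4) + (-0.6)·(-0.6) + (-1.6)·(-1.6)) / 4 = 25.2/4 = 6.3
  S[V,W] = ((-1.6)·(2.8) + (-0.6)·(-0.2) + (4.4)·(-2.2) + (-0.6)·(-1.2) + (-1.6)·(0.8)) / 4 = -14.6/4 = -3.65
  S[W,W] = ((2.8)·(2.8) + (-0.2)·(-0.2) + (-2.2)·(-2.2) + (-1.2)·(-1.2) + (0.8)·(0.8)) / 4 = 14.8/4 = 3.7

S is symmetric (S[j,i] = S[i,j]). Assembling:

S = [[5.2, -0.85, 2.55],
 [-0.85, 6.3, -3.65],
 [2.55, -3.65, 3.7]]


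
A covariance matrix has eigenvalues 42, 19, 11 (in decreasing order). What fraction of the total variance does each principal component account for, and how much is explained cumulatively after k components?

Step 1 — total variance = trace(Sigma) = Σ λ_i = 42 + 19 + 11 = 72.

Step 2 — fraction explained by component i = λ_i / Σ λ:
  PC1: 42/72 = 0.5833
  PC2: 19/72 = 0.2639
  PC3: 11/72 = 0.1528

Step 3 — cumulative fraction after k components = (λ_1 + ... + λ_k) / Σ λ:
  k = 1: 42/72 = 0.5833
  k = 2: (42 + 19)/72 = 61/72 = 0.8472
  k = 3: (42 + 19 + 11)/72 = 72/72 = 1

Summary (fraction, with percent):

explained: PC1 0.5833 (58.33%), PC2 0.2639 (26.39%), PC3 0.1528 (15.28%);  cumulative: 0.5833, 0.8472, 1


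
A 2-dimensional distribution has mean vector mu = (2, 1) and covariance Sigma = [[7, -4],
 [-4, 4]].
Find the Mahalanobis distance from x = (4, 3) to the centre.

Step 1 — centre the observation: (x - mu) = (2, 2).

Step 2 — invert Sigma. det(Sigma) = 7·4 - (-4)² = 12.
  Sigma^{-1} = (1/det) · [[d, -b], [-b, a]] = [[0.3333, 0.3333],
 [0.3333, 0.5833]].

Step 3 — form the quadratic (x - mu)^T · Sigma^{-1} · (x - mu):
  Sigma^{-1} · (x - mu) = (1.3333, 1.8333).
  (x - mu)^T · [Sigma^{-1} · (x - mu)] = (2)·(1.3333) + (2)·(1.8333) = 6.3333.

Step 4 — take square root: d = √(6.3333) ≈ 2.5166.

d(x, mu) = √(6.3333) ≈ 2.5166


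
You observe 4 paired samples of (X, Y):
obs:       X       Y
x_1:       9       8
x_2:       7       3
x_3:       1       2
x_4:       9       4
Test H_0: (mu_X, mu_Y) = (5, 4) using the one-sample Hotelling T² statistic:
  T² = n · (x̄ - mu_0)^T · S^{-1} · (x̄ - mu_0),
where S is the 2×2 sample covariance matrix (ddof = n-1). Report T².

Step 1 — sample mean vector:
  mean(X) = (9 + 7 + 1 + 9) / 4 = 26/4 = 6.5
  mean(Y) = (8 + 3 + 2 + 4) / 4 = 17/4 = 4.25
  x̄ = (6.5, 4.25),  deviation x̄ - mu_0 = (6.5, 4.25) - (5, 4) = (1.5, 0.25).

Step 2 — sample covariance matrix, S[i,j] = (1/(n-1)) · Σ_k (x_{k,i} - mean_i) · (x_{k,j} - mean_j), divisor n-1 = 3:
  S[X,X] = ((2.5)·(2.5) + (0.5)·(0.5) + (-5.5)·(-5.5) + (2.5)·(2.5)) / 3 = 43/3 = 14.3333
  S[X,Y] = ((2.5)·(3.75) + (0.5)·(-1.25) + (-5.5)·(-2.25) + (2.5)·(-0.25)) / 3 = 20.5/3 = 6.8333
  S[Y,Y] = ((3.75)·(3.75) + (-1.25)·(-1.25) + (-2.25)·(-2.25) + (-0.25)·(-0.25)) / 3 = 20.75/3 = 6.9167
  S = [[14.3333, 6.8333],
 [6.8333, 6.9167]].

Step 3 — invert S. det(S) = 14.3333·6.9167 - (6.8333)² = 52.4444.
  S^{-1} = (1/det) · [[d, -b], [-b, a]] = [[0.1319, -0.1303],
 [-0.1303, 0.2733]].

Step 4 — quadratic form (x̄ - mu_0)^T · S^{-1} · (x̄ - mu_0):
  S^{-1} · (x̄ - mu_0) = (0.1653, -0.1271),
  (x̄ - mu_0)^T · [...] = (1.5)·(0.1653) + (0.25)·(-0.1271) = 0.2161.

Step 5 — scale by n: T² = 4 · 0.2161 = 0.8644.

T² ≈ 0.8644


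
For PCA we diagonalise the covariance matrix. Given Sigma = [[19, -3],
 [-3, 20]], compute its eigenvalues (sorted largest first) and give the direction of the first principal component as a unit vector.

Step 1 — characteristic polynomial of 2×2 Sigma:
  det(Sigma - λI) = λ² - trace · λ + det = 0.
  trace = 19 + 20 = 39, det = 19·20 - (-3)² = 371.
Step 2 — discriminant:
  Δ = trace² - 4·det = 1521 - 1484 = 37.
Step 3 — eigenvalues:
  λ = (trace ± √Δ)/2 = (39 ± 6.0828)/2,
  λ_1 = 22.5414,  λ_2 = 16.4586.

Step 4 — unit eigenvector for λ_1: solve (Sigma - λ_1 I)v = 0. First row:
  (19 - 22.5414)·v_x + (-3)·v_y = 0, i.e. (-3.5414)·v_x + (-3)·v_y = 0,
  so v ∝ (b, λ_1 - a) = (-3, 3.5414); multiply by -1 so the first entry is positive: u = (3, -3.5414).
  ||u|| = √((3)² + (-3.5414)²) = √(21.5414) ≈ 4.6413,
  v_1 = u/||u|| ≈ (0.6464, -0.763) (||v_1|| = 1).

λ_1 = 22.5414,  λ_2 = 16.4586;  v_1 ≈ (0.6464, -0.763)


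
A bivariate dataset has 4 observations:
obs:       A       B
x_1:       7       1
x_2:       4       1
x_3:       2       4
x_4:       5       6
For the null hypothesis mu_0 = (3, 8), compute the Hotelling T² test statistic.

Step 1 — sample mean vector:
  mean(A) = (7 + 4 + 2 + 5) / 4 = 18/4 = 4.5
  mean(B) = (1 + 1 + 4 + 6) / 4 = 12/4 = 3
  x̄ = (4.5, 3),  deviation x̄ - mu_0 = (4.5, 3) - (3, 8) = (1.5, -5).

Step 2 — sample covariance matrix, S[i,j] = (1/(n-1)) · Σ_k (x_{k,i} - mean_i) · (x_{k,j} - mean_j), divisor n-1 = 3:
  S[A,A] = ((2.5)·(2.5) + (-0.5)·(-0.5) + (-2.5)·(-2.5) + (0.5)·(0.5)) / 3 = 13/3 = 4.3333
  S[A,B] = ((2.5)·(-2) + (-0.5)·(-2) + (-2.5)·(1) + (0.5)·(3)) / 3 = -5/3 = -1.6667
  S[B,B] = ((-2)·(-2) + (-2)·(-2) + (1)·(1) + (3)·(3)) / 3 = 18/3 = 6
  S = [[4.3333, -1.6667],
 [-1.6667, 6]].

Step 3 — invert S. det(S) = 4.3333·6 - (-1.6667)² = 23.2222.
  S^{-1} = (1/det) · [[d, -b], [-b, a]] = [[0.2584, 0.0718],
 [0.0718, 0.1866]].

Step 4 — quadratic form (x̄ - mu_0)^T · S^{-1} · (x̄ - mu_0):
  S^{-1} · (x̄ - mu_0) = (0.0287, -0.8254),
  (x̄ - mu_0)^T · [...] = (1.5)·(0.0287) + (-5)·(-0.8254) = 4.1699.

Step 5 — scale by n: T² = 4 · 4.1699 = 16.6794.

T² ≈ 16.6794


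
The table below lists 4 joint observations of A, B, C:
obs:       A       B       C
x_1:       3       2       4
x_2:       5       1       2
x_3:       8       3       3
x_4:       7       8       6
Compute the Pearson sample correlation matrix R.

Step 1 — column means:
  mean(A) = (3 + 5 + 8 + 7) / 4 = 23/4 = 5.75
  mean(B) = (2 + 1 + 3 + 8) / 4 = 14/4 = 3.5
  mean(C) = (4 + 2 + 3 + 6) / 4 = 15/4 = 3.75

Step 2 — sample variances and covariances s[i,j] = (1/(n-1)) · Σ_k (x_{k,i} - mean_i) · (x_{k,j} - mean_j), with n-1 = 3:
  s[A,A] = ((-2.75)·(-2.75) + (-0.75)·(-0.75) + (2.25)·(2.25) + (1.25)·(1.25)) / 3 = 14.75/3 = 4.9167
  s[A,B] = ((-2.75)·(-1.5) + (-0.75)·(-2.5) + (2.25)·(-0.5) + (1.25)·(4.5)) / 3 = 10.5/3 = 3.5
  s[A,C] = ((-2.75)·(0.25) + (-0.75)·(-1.75) + (2.25)·(-0.75) + (1.25)·(2.25)) / 3 = 1.75/3 = 0.5833
  s[B,B] = ((-1.5)·(-1.5) + (-2.5)·(-2.5) + (-0.5)·(-0.5) + (4.5)·(4.5)) / 3 = 29/3 = 9.6667
  s[B,C] = ((-1.5)·(0.25) + (-2.5)·(-1.75) + (-0.5)·(-0.75) + (4.5)·(2.25)) / 3 = 14.5/3 = 4.8333
  s[C,C] = ((0.25)·(0.25) + (-1.75)·(-1.75) + (-0.75)·(-0.75) + (2.25)·(2.25)) / 3 = 8.75/3 = 2.9167
  Sample standard deviations s_i = √(s[i,i]):
  s(A) = √(4.9167) = 2.2174
  s(B) = √(9.6667) = 3.1091
  s(C) = √(2.9167) = 1.7078

Step 3 — r_{ij} = s_{ij} / (s_i · s_j):
  r[A,A] = 1 (diagonal).
  r[A,B] = 3.5 / (2.2174 · 3.1091) = 3.5 / 6.894 = 0.5077
  r[A,C] = 0.5833 / (2.2174 · 1.7078) = 0.5833 / 3.7869 = 0.154
  r[B,B] = 1 (diagonal).
  r[B,C] = 4.8333 / (3.1091 · 1.7078) = 4.8333 / 5.3098 = 0.9103
  r[C,C] = 1 (diagonal).

R is symmetric with unit diagonal. Assembling:

R = [[1, 0.5077, 0.154],
 [0.5077, 1, 0.9103],
 [0.154, 0.9103, 1]]


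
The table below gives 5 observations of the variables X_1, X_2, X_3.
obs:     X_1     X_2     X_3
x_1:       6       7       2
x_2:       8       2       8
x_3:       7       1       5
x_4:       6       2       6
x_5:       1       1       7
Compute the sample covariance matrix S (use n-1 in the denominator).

Step 1 — column means:
  mean(X_1) = (6 + 8 + 7 + 6 + 1) / 5 = 28/5 = 5.6
  mean(X_2) = (7 + 2 + 1 + 2 + 1) / 5 = 13/5 = 2.6
  mean(X_3) = (2 + 8 + 5 + 6 + 7) / 5 = 28/5 = 5.6

Step 2 — sample covariance S[i,j] = (1/(n-1)) · Σ_k (x_{k,i} - mean_i) · (x_{k,j} - mean_j), with n-1 = 4.
  S[X_1,X_1] = ((0.4)·(0.4) + (2.4)·(2.4) + (1.4)·(1.4) + (0.4)·(0.4) + (-4.6)·(-4.6)) / 4 = 29.2/4 = 7.3
  S[X_1,X_2] = ((0.4)·(4.4) + (2.4)·(-0.6) + (1.4)·(-1.6) + (0.4)·(-0.6) + (-4.6)·(-1.6)) / 4 = 5.2/4 = 1.3
  S[X_1,X_3] = ((0.4)·(-3.6) + (2.4)·(2.4) + (1.4)·(-0.6) + (0.4)·(0.4) + (-4.6)·(1.4)) / 4 = -2.8/4 = -0.7
  S[X_2,X_2] = ((4.4)·(4.4) + (-0.6)·(-0.6) + (-1.6)·(-1.6) + (-0.6)·(-0.6) + (-1.6)·(-1.6)) / 4 = 25.2/4 = 6.3
  S[X_2,X_3] = ((4.4)·(-3.6) + (-0.6)·(2.4) + (-1.6)·(-0.6) + (-0.6)·(0.4) + (-1.6)·(1.4)) / 4 = -18.8/4 = -4.7
  S[X_3,X_3] = ((-3.6)·(-3.6) + (2.4)·(2.4) + (-0.6)·(-0.6) + (0.4)·(0.4) + (1.4)·(1.4)) / 4 = 21.2/4 = 5.3

S is symmetric (S[j,i] = S[i,j]). Assembling:

S = [[7.3, 1.3, -0.7],
 [1.3, 6.3, -4.7],
 [-0.7, -4.7, 5.3]]


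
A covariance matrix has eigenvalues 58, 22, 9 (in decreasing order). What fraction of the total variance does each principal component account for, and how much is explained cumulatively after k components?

Step 1 — total variance = trace(Sigma) = Σ λ_i = 58 + 22 + 9 = 89.

Step 2 — fraction explained by component i = λ_i / Σ λ:
  PC1: 58/89 = 0.6517
  PC2: 22/89 = 0.2472
  PC3: 9/89 = 0.1011

Step 3 — cumulative fraction after k components = (λ_1 + ... + λ_k) / Σ λ:
  k = 1: 58/89 = 0.6517
  k = 2: (58 + 22)/89 = 80/89 = 0.8989
  k = 3: (58 + 22 + 9)/89 = 89/89 = 1

Summary (fraction, with percent):

explained: PC1 0.6517 (65.17%), PC2 0.2472 (24.72%), PC3 0.1011 (10.11%);  cumulative: 0.6517, 0.8989, 1


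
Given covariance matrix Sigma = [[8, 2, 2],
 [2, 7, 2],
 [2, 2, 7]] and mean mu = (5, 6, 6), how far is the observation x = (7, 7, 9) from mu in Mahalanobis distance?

Step 1 — centre the observation: (x - mu) = (2, 1, 3).

Step 2 — invert Sigma (cofactor / det for 3×3, or solve directly):
  Sigma^{-1} = [[0.1406, -0.0312, -0.0312],
 [-0.0312, 0.1625, -0.0375],
 [-0.0312, -0.0375, 0.1625]].

Step 3 — form the quadratic (x - mu)^T · Sigma^{-1} · (x - mu):
  Sigma^{-1} · (x - mu) = (0.1563, -0.0125, 0.3875).
  (x - mu)^T · [Sigma^{-1} · (x - mu)] = (2)·(0.1563) + (1)·(-0.0125) + (3)·(0.3875) = 1.4625.

Step 4 — take square root: d = √(1.4625) ≈ 1.2093.

d(x, mu) = √(1.4625) ≈ 1.2093


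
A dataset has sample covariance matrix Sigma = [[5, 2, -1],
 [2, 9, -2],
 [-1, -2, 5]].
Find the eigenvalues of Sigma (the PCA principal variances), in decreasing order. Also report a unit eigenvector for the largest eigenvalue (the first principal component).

Step 1 — characteristic polynomial p(λ) = det(λI - Sigma) = λ³ - tr·λ² + c_1·λ - det, where tr = trace, c_1 = sum of the principal 2×2 minors, det = det(Sigma):
  tr = 5 + 9 + 5 = 19,
  c_1 = (5·9 - (2)²) + (5·5 - (-1)²) + (9·5 - (-2)²) = 41 + 24 + 41 = 106,
  det = 5·(9·5 - (-2)²) - (2)·((2)·5 - (-2)·(-1)) + (-1)·((2)·(-2) - 9·(-1)) = 5·(41) - (2)·(8) + (-1)·(5) = 184.
  So p(λ) = λ³ - 19λ² + 106λ - 184.
Step 2 — look for an integer root (rational root theorem: any rational root is an integer divisor of 184). Testing λ = 4:
  p(4) = 64 - 304 + 424 - 184 = 0  ✓
  Dividing out (λ - 4): p(λ) = (λ - 4)(λ² - 15λ + 46).
Step 3 — remaining eigenvalues from the quadratic λ² - 15λ + 46 = 0:
  Δ = 15² - 4·46 = 225 - 184 = 41,  λ = (15 ± √41)/2 = (15 ± 6.4031)/2 ≈ 10.7016 or 4.2984.
  Sorted: λ_1 = 10.7016,  λ_2 = 4.2984,  λ_3 = 4  (check: sum = 19 = tr ✓).

Step 4 — unit eigenvector for λ_1 ≈ 10.7016: v spans the null space of (Sigma - λ_1 I), whose rows are
  r_1 = (-5.7016, 2, -1),  r_2 = (2, -1.7016, -2),  r_3 = (-1, -2, -5.7016).
  v is orthogonal to every row, so take v ∝ r_1 × r_2 = ((2)·(-2) - (-1)·(-1.7016), (-1)·(2) - (-5.7016)·(-2), (-5.7016)·(-1.7016) - (2)·(2)) ≈ (-5.7016, -13.4031, 5.7016).
  Rescale (multiply by -1 so the first nonzero entry is positive): u = (5.7016, 13.4031, -5.7016).
  ||u|| = √((5.7016)² + (13.4031)² + (-5.7016)²) = √(244.6594) ≈ 15.6416,  v_1 = u/||u|| ≈ (0.3645, 0.8569, -0.3645) (||v_1|| = 1).

λ_1 = 10.7016,  λ_2 = 4.2984,  λ_3 = 4;  v_1 ≈ (0.3645, 0.8569, -0.3645)


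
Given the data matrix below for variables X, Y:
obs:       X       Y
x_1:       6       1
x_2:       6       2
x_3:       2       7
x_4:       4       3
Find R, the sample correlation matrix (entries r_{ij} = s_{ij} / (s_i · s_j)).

Step 1 — column means:
  mean(X) = (6 + 6 + 2 + 4) / 4 = 18/4 = 4.5
  mean(Y) = (1 + 2 + 7 + 3) / 4 = 13/4 = 3.25

Step 2 — sample variances and covariances s[i,j] = (1/(n-1)) · Σ_k (x_{k,i} - mean_i) · (x_{k,j} - mean_j), with n-1 = 3:
  s[X,X] = ((1.5)·(1.5) + (1.5)·(1.5) + (-2.5)·(-2.5) + (-0.5)·(-0.5)) / 3 = 11/3 = 3.6667
  s[X,Y] = ((1.5)·(-2.25) + (1.5)·(-1.25) + (-2.5)·(3.75) + (-0.5)·(-0.25)) / 3 = -14.5/3 = -4.8333
  s[Y,Y] = ((-2.25)·(-2.25) + (-1.25)·(-1.25) + (3.75)·(3.75) + (-0.25)·(-0.25)) / 3 = 20.75/3 = 6.9167
  Sample standard deviations s_i = √(s[i,i]):
  s(X) = √(3.6667) = 1.9149
  s(Y) = √(6.9167) = 2.63

Step 3 — r_{ij} = s_{ij} / (s_i · s_j):
  r[X,X] = 1 (diagonal).
  r[X,Y] = -4.8333 / (1.9149 · 2.63) = -4.8333 / 5.036 = -0.9598
  r[Y,Y] = 1 (diagonal).

R is symmetric with unit diagonal. Assembling:

R = [[1, -0.9598],
 [-0.9598, 1]]


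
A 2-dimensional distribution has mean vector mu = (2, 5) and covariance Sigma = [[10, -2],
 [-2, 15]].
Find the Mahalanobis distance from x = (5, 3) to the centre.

Step 1 — centre the observation: (x - mu) = (3, -2).

Step 2 — invert Sigma. det(Sigma) = 10·15 - (-2)² = 146.
  Sigma^{-1} = (1/det) · [[d, -b], [-b, a]] = [[0.1027, 0.0137],
 [0.0137, 0.0685]].

Step 3 — form the quadratic (x - mu)^T · Sigma^{-1} · (x - mu):
  Sigma^{-1} · (x - mu) = (0.2808, -0.0959).
  (x - mu)^T · [Sigma^{-1} · (x - mu)] = (3)·(0.2808) + (-2)·(-0.0959) = 1.0342.

Step 4 — take square root: d = √(1.0342) ≈ 1.017.

d(x, mu) = √(1.0342) ≈ 1.017


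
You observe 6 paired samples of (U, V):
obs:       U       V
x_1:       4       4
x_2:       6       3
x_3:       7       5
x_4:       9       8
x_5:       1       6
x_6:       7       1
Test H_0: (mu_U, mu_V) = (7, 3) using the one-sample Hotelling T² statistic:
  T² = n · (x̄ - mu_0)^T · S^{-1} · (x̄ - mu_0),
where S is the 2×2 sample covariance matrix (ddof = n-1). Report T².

Step 1 — sample mean vector:
  mean(U) = (4 + 6 + 7 + 9 + 1 + 7) / 6 = 34/6 = 5.6667
  mean(V) = (4 + 3 + 5 + 8 + 6 + 1) / 6 = 27/6 = 4.5
  x̄ = (5.6667, 4.5),  deviation x̄ - mu_0 = (5.6667, 4.5) - (7, 3) = (-1.3333, 1.5).

Step 2 — sample covariance matrix, S[i,j] = (1/(n-1)) · Σ_k (x_{k,i} - mean_i) · (x_{k,j} - mean_j), divisor n-1 = 5:
  S[U,U] = ((-1.6667)·(-1.6667) + (0.3333)·(0.3333) + (1.3333)·(1.3333) + (3.3333)·(3.3333) + (-4.6667)·(-4.6667) + (1.3333)·(1.3333)) / 5 = 39.3333/5 = 7.8667
  S[U,V] = ((-1.6667)·(-0.5) + (0.3333)·(-1.5) + (1.3333)·(0.5) + (3.3333)·(3.5) + (-4.6667)·(1.5) + (1.3333)·(-3.5)) / 5 = 1/5 = 0.2
  S[V,V] = ((-0.5)·(-0.5) + (-1.5)·(-1.5) + (0.5)·(0.5) + (3.5)·(3.5) + (1.5)·(1.5) + (-3.5)·(-3.5)) / 5 = 29.5/5 = 5.9
  S = [[7.8667, 0.2],
 [0.2, 5.9]].

Step 3 — invert S. det(S) = 7.8667·5.9 - (0.2)² = 46.3733.
  S^{-1} = (1/det) · [[d, -b], [-b, a]] = [[0.1272, -0.0043],
 [-0.0043, 0.1696]].

Step 4 — quadratic form (x̄ - mu_0)^T · S^{-1} · (x̄ - mu_0):
  S^{-1} · (x̄ - mu_0) = (-0.1761, 0.2602),
  (x̄ - mu_0)^T · [...] = (-1.3333)·(-0.1761) + (1.5)·(0.2602) = 0.6251.

Step 5 — scale by n: T² = 6 · 0.6251 = 3.7507.

T² ≈ 3.7507


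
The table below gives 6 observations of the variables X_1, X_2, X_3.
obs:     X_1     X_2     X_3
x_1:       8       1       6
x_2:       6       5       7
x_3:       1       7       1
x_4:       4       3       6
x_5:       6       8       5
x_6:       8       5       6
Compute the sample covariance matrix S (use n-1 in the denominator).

Step 1 — column means:
  mean(X_1) = (8 + 6 + 1 + 4 + 6 + 8) / 6 = 33/6 = 5.5
  mean(X_2) = (1 + 5 + 7 + 3 + 8 + 5) / 6 = 29/6 = 4.8333
  mean(X_3) = (6 + 7 + 1 + 6 + 5 + 6) / 6 = 31/6 = 5.1667

Step 2 — sample covariance S[i,j] = (1/(n-1)) · Σ_k (x_{k,i} - mean_i) · (x_{k,j} - mean_j), with n-1 = 5.
  S[X_1,X_1] = ((2.5)·(2.5) + (0.5)·(0.5) + (-4.5)·(-4.5) + (-1.5)·(-1.5) + (0.5)·(0.5) + (2.5)·(2.5)) / 5 = 35.5/5 = 7.1
  S[X_1,X_2] = ((2.5)·(-3.8333) + (0.5)·(0.1667) + (-4.5)·(2.1667) + (-1.5)·(-1.8333) + (0.5)·(3.1667) + (2.5)·(0.1667)) / 5 = -14.5/5 = -2.9
  S[X_1,X_3] = ((2.5)·(0.8333) + (0.5)·(1.8333) + (-4.5)·(-4.1667) + (-1.5)·(0.8333) + (0.5)·(-0.1667) + (2.5)·(0.8333)) / 5 = 22.5/5 = 4.5
  S[X_2,X_2] = ((-3.8333)·(-3.8333) + (0.1667)·(0.1667) + (2.1667)·(2.1667) + (-1.8333)·(-1.8333) + (3.1667)·(3.1667) + (0.1667)·(0.1667)) / 5 = 32.8333/5 = 6.5667
  S[X_2,X_3] = ((-3.8333)·(0.8333) + (0.1667)·(1.8333) + (2.1667)·(-4.1667) + (-1.8333)·(0.8333) + (3.1667)·(-0.1667) + (0.1667)·(0.8333)) / 5 = -13.8333/5 = -2.7667
  S[X_3,X_3] = ((0.8333)·(0.8333) + (1.8333)·(1.8333) + (-4.1667)·(-4.1667) + (0.8333)·(0.8333) + (-0.1667)·(-0.1667) + (0.8333)·(0.8333)) / 5 = 22.8333/5 = 4.5667

S is symmetric (S[j,i] = S[i,j]). Assembling:

S = [[7.1, -2.9, 4.5],
 [-2.9, 6.5667, -2.7667],
 [4.5, -2.7667, 4.5667]]


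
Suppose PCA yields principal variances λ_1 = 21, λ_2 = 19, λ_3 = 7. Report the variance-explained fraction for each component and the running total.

Step 1 — total variance = trace(Sigma) = Σ λ_i = 21 + 19 + 7 = 47.

Step 2 — fraction explained by component i = λ_i / Σ λ:
  PC1: 21/47 = 0.4468
  PC2: 19/47 = 0.4043
  PC3: 7/47 = 0.1489

Step 3 — cumulative fraction after k components = (λ_1 + ... + λ_k) / Σ λ:
  k = 1: 21/47 = 0.4468
  k = 2: (21 + 19)/47 = 40/47 = 0.8511
  k = 3: (21 + 19 + 7)/47 = 47/47 = 1

Summary (fraction, with percent):

explained: PC1 0.4468 (44.68%), PC2 0.4043 (40.43%), PC3 0.1489 (14.89%);  cumulative: 0.4468, 0.8511, 1
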